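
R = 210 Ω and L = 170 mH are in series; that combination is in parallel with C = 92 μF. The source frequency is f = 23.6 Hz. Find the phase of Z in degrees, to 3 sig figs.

ω = 2πf = 148.3 rad/s
X_L = ωL = 25.2 Ω
X_C = 1/(ωC) = 73.3 Ω
Branch 1 (R+jX_L): Z₁ = 210 + j25.2 Ω, |Z₁| = 212 Ω
Branch 2 (−jX_C): Z₂ = −j73.3 Ω
Parallel: Z = Z₁Z₂/(Z₁+Z₂), |Z| = 72.0 Ω, ∠Z = -70.3°

-70.3°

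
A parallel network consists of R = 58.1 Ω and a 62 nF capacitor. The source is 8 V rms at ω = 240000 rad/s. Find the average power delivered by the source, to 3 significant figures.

1.10 W

X_C = 1/(ωC) = 67.2 Ω
Parallel: admittances add. Y = 1/R + jωC
Y = (0.0172 + j0.0149) S
|Y| = 0.0228 S → |Z| = 1/|Y| = 44.0 Ω, ∠Z = −∠Y = -40.8°
I = V/|Z| = 182 mA
P = VI cos φ = 8 × 0.182 × cos(-40.8°) = 1.10 W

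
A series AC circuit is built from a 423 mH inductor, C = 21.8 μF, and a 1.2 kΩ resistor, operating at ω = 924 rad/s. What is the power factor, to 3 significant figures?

X_L = ωL = 391 Ω
X_C = 1/(ωC) = 49.6 Ω
Net reactance X = X_L − X_C = 341 Ω
Z = 1200 + j341 Ω
|Z| = √(1200² + 341²) = 1250 Ω
∠Z = arctan(341/1200) = 15.9°
cos φ = cos(15.9°) = 0.962

0.962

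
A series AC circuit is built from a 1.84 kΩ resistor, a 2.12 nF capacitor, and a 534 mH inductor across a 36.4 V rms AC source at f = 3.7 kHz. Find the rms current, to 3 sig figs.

ω = 2πf = 23250 rad/s
X_L = ωL = 12400 Ω
X_C = 1/(ωC) = 20300 Ω
Net reactance X = X_L − X_C = -7880 Ω
Z = 1840 − j7880 Ω
|Z| = √(1840² + 7880²) = 8090 Ω
I = V/|Z| = 36.4/8090 = 4.50 mA

4.50 mA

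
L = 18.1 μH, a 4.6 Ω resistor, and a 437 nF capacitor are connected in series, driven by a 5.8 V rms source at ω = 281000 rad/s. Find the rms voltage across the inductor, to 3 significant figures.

5.34 V

X_L = ωL = 5.09 Ω
X_C = 1/(ωC) = 8.14 Ω
Net reactance X = X_L − X_C = -3.06 Ω
Z = 4.60 − j3.06 Ω
|Z| = √(4.60² + 3.06²) = 5.52 Ω
I = V/|Z| = 1.05 A
V_L = I·|Z_L| = 1.05 × 5.09 = 5.34 V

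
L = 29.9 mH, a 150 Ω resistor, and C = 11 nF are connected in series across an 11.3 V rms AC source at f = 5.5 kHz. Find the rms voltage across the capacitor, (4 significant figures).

ω = 2πf = 34560 rad/s
X_L = ωL = 1033 Ω
X_C = 1/(ωC) = 2631 Ω
Net reactance X = X_L − X_C = -1597 Ω
Z = 150.0 − j1597 Ω
|Z| = √(150.0² + 1597²) = 1604 Ω
I = V/|Z| = 7.043 mA
V_C = I·|Z_C| = 0.007043 × 2631 = 18.53 V

18.53 V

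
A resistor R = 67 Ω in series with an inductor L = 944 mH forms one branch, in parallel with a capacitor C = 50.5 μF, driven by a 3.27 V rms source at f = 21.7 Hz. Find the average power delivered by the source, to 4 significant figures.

34.03 mW

ω = 2πf = 136.3 rad/s
X_L = ωL = 128.7 Ω
X_C = 1/(ωC) = 145.2 Ω
Branch 1 (R+jX_L): Z₁ = 67.00 + j128.7 Ω, |Z₁| = 145.1 Ω
Branch 2 (−jX_C): Z₂ = −j145.2 Ω
Parallel: Z = Z₁Z₂/(Z₁+Z₂), |Z| = 305.4 Ω, ∠Z = -13.64°
I = V/|Z| = 10.71 mA
P = VI cos φ = 3.27 × 0.01071 × cos(-13.64°) = 34.03 mW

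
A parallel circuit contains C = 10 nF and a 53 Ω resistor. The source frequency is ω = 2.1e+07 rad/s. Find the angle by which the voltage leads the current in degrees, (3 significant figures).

-84.9°

X_C = 1/(ωC) = 4.76 Ω
Parallel: admittances add. Y = 1/R + jωC
Y = (0.0189 + j0.210) S
|Y| = 0.211 S → |Z| = 1/|Y| = 4.74 Ω, ∠Z = −∠Y = -84.9°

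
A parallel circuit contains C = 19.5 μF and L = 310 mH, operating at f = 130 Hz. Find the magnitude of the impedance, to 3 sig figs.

ω = 2πf = 816.8 rad/s
X_L = ωL = 253 Ω
X_C = 1/(ωC) = 62.8 Ω
Parallel: admittances add. Y = 1/(jωL) + jωC
Y = (0 + j0.0120) S
|Y| = 0.0120 S → |Z| = 1/|Y| = 83.5 Ω, ∠Z = −∠Y = -90.0°

83.5 Ω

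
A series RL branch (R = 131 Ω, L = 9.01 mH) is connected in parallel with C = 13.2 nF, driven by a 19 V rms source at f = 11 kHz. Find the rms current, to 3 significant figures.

ω = 2πf = 69120 rad/s
X_L = ωL = 623 Ω
X_C = 1/(ωC) = 1100 Ω
Branch 1 (R+jX_L): Z₁ = 131 + j623 Ω, |Z₁| = 636 Ω
Branch 2 (−jX_C): Z₂ = −j1100 Ω
Parallel: Z = Z₁Z₂/(Z₁+Z₂), |Z| = 1420 Ω, ∠Z = 62.7°
I = V/|Z| = 19/1420 = 13.4 mA

13.4 mA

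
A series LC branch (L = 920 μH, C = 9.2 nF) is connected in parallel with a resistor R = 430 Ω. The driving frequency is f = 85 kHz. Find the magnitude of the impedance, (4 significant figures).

239.2 Ω

ω = 2πf = 534100 rad/s
X_L = ωL = 491.3 Ω
X_C = 1/(ωC) = 203.5 Ω
Branch 1: Z₁ = R = 430.0 Ω
Branch 2 (series LC): Z₂ = j(X_L − X_C) = j287.8 Ω
Parallel: Z = Z₁Z₂/(Z₁+Z₂), |Z| = 239.2 Ω, ∠Z = 56.20°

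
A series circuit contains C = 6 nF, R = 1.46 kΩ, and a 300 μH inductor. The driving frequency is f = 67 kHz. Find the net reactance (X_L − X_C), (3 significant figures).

ω = 2πf = 421000 rad/s
X_L = ωL = 126 Ω
X_C = 1/(ωC) = 396 Ω
X = 126 − 396 = -270 Ω

-270 Ω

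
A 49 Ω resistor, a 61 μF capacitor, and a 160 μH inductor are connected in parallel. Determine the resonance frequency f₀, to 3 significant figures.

ω₀ = 1/√(LC) = 1/√(0.00016 × 6.1e-05) = 10120 rad/s
f₀ = ω₀/(2π) = 1.61 kHz

1.61 kHz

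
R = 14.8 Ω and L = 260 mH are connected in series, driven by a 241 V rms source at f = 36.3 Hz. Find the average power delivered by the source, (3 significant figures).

230 W

ω = 2πf = 228.1 rad/s
X_L = ωL = 59.3 Ω
Z = 14.8 + j59.3 Ω
|Z| = √(14.8² + 59.3²) = 61.1 Ω
∠Z = arctan(59.3/14.8) = 76.0°
I = V/|Z| = 3.94 A
P = VI cos φ = 241 × 3.94 × cos(76.0°) = 230 W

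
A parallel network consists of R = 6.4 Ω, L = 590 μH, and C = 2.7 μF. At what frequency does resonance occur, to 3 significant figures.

3.99 kHz

ω₀ = 1/√(LC) = 1/√(0.00059 × 2.7e-06) = 25050 rad/s
f₀ = ω₀/(2π) = 3.99 kHz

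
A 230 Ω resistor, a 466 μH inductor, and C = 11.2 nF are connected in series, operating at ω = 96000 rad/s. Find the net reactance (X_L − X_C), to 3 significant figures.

X_L = ωL = 44.7 Ω
X_C = 1/(ωC) = 930 Ω
X = 44.7 − 930 = -885 Ω

-885 Ω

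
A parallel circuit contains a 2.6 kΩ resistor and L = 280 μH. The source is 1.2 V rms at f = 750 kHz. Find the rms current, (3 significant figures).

ω = 2πf = 4.712e+06 rad/s
X_L = ωL = 1320 Ω
Parallel: admittances add. Y = 1/R + 1/(jωL)
Y = (0.000385 − j0.000758) S
|Y| = 0.000850 S → |Z| = 1/|Y| = 1180 Ω, ∠Z = −∠Y = 63.1°
I = V/|Z| = 1.2/1180 = 1.02 mA

1.02 mA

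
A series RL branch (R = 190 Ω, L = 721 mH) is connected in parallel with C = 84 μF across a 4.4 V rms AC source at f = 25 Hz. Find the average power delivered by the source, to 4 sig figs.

75.18 mW

ω = 2πf = 157.1 rad/s
X_L = ωL = 113.3 Ω
X_C = 1/(ωC) = 75.79 Ω
Branch 1 (R+jX_L): Z₁ = 190.0 + j113.3 Ω, |Z₁| = 221.2 Ω
Branch 2 (−jX_C): Z₂ = −j75.79 Ω
Parallel: Z = Z₁Z₂/(Z₁+Z₂), |Z| = 86.56 Ω, ∠Z = -70.36°
I = V/|Z| = 50.83 mA
P = VI cos φ = 4.4 × 0.05083 × cos(-70.36°) = 75.18 mW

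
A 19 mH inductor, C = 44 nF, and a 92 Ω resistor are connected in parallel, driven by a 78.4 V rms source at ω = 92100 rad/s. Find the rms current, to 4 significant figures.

894.8 mA

X_L = ωL = 1750 Ω
X_C = 1/(ωC) = 246.8 Ω
Parallel: admittances add. Y = 1/R + 1/(jωL) + jωC
Y = (0.01087 + j0.003481) S
|Y| = 0.01141 S → |Z| = 1/|Y| = 87.62 Ω, ∠Z = −∠Y = -17.76°
I = V/|Z| = 78.4/87.62 = 894.8 mA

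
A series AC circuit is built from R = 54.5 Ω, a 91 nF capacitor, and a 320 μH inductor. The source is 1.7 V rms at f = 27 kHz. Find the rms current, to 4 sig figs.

30.63 mA

ω = 2πf = 169600 rad/s
X_L = ωL = 54.29 Ω
X_C = 1/(ωC) = 64.78 Ω
Net reactance X = X_L − X_C = -10.49 Ω
Z = 54.50 − j10.49 Ω
|Z| = √(54.50² + 10.49²) = 55.50 Ω
I = V/|Z| = 1.7/55.50 = 30.63 mA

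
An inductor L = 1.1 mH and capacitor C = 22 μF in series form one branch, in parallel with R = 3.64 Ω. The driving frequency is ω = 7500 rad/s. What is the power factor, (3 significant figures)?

0.515

X_L = ωL = 8.25 Ω
X_C = 1/(ωC) = 6.06 Ω
Branch 1: Z₁ = R = 3.64 Ω
Branch 2 (series LC): Z₂ = j(X_L − X_C) = j2.19 Ω
Parallel: Z = Z₁Z₂/(Z₁+Z₂), |Z| = 1.88 Ω, ∠Z = 59.0°
cos φ = cos(59.0°) = 0.515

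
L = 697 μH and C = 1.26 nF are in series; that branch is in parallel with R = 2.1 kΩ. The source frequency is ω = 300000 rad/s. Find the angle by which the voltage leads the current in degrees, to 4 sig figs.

X_L = ωL = 209.1 Ω
X_C = 1/(ωC) = 2646 Ω
Branch 1: Z₁ = R = 2100 Ω
Branch 2 (series LC): Z₂ = j(X_L − X_C) = −j2436 Ω
Parallel: Z = Z₁Z₂/(Z₁+Z₂), |Z| = 1591 Ω, ∠Z = -40.76°

-40.76°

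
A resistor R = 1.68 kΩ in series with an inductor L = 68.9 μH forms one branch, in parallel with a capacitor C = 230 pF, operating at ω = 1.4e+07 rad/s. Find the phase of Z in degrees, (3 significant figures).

-81.4°

X_L = ωL = 965 Ω
X_C = 1/(ωC) = 311 Ω
Branch 1 (R+jX_L): Z₁ = 1680 + j965 Ω, |Z₁| = 1940 Ω
Branch 2 (−jX_C): Z₂ = −j311 Ω
Parallel: Z = Z₁Z₂/(Z₁+Z₂), |Z| = 334 Ω, ∠Z = -81.4°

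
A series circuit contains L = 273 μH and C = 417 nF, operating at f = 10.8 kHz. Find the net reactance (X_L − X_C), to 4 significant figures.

ω = 2πf = 67860 rad/s
X_L = ωL = 18.53 Ω
X_C = 1/(ωC) = 35.34 Ω
X = 18.53 − 35.34 = -16.81 Ω

-16.81 Ω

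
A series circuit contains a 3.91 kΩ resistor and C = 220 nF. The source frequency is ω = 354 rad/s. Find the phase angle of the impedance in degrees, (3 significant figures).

-73.1°

X_C = 1/(ωC) = 12800 Ω
Z = 3910 − j12800 Ω
|Z| = √(3910² + 12800²) = 13400 Ω
∠Z = arctan(-12800/3910) = -73.1°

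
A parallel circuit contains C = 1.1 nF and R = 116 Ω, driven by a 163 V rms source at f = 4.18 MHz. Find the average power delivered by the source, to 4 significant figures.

229.0 W

ω = 2πf = 2.626e+07 rad/s
X_C = 1/(ωC) = 34.61 Ω
Parallel: admittances add. Y = 1/R + jωC
Y = (0.008621 + j0.02889) S
|Y| = 0.03015 S → |Z| = 1/|Y| = 33.17 Ω, ∠Z = −∠Y = -73.39°
I = V/|Z| = 4.914 A
P = VI cos φ = 163 × 4.914 × cos(-73.39°) = 229.0 W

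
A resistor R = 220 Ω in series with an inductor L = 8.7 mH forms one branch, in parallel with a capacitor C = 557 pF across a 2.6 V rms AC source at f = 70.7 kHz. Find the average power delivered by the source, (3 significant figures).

99.2 μW

ω = 2πf = 444200 rad/s
X_L = ωL = 3860 Ω
X_C = 1/(ωC) = 4040 Ω
Branch 1 (R+jX_L): Z₁ = 220 + j3860 Ω, |Z₁| = 3870 Ω
Branch 2 (−jX_C): Z₂ = −j4040 Ω
Parallel: Z = Z₁Z₂/(Z₁+Z₂), |Z| = 55400 Ω, ∠Z = 35.5°
I = V/|Z| = 46.9 μA
P = VI cos φ = 2.6 × 4.69e-05 × cos(35.5°) = 99.2 μW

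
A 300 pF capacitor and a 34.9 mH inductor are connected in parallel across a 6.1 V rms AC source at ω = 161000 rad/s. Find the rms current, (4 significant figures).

X_L = ωL = 5619 Ω
X_C = 1/(ωC) = 20700 Ω
Parallel: admittances add. Y = 1/(jωL) + jωC
Y = (0 − j0.0001297) S
|Y| = 0.0001297 S → |Z| = 1/|Y| = 7712 Ω, ∠Z = −∠Y = 90.00°
I = V/|Z| = 6.1/7712 = 791.0 μA

791.0 μA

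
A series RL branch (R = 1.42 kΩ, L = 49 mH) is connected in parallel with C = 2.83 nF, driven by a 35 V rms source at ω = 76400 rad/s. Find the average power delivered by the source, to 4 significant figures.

X_L = ωL = 3744 Ω
X_C = 1/(ωC) = 4625 Ω
Branch 1 (R+jX_L): Z₁ = 1420 + j3744 Ω, |Z₁| = 4004 Ω
Branch 2 (−jX_C): Z₂ = −j4625 Ω
Parallel: Z = Z₁Z₂/(Z₁+Z₂), |Z| = 11080 Ω, ∠Z = 11.06°
I = V/|Z| = 3.159 mA
P = VI cos φ = 35 × 0.003159 × cos(11.06°) = 108.5 mW

108.5 mW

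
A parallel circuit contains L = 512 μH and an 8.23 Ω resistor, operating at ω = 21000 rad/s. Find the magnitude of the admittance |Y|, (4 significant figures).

153.0 mS

X_L = ωL = 10.75 Ω
Parallel: admittances add. Y = 1/R + 1/(jωL)
Y = (0.1215 − j0.09301) S
|Y| = 0.1530 S → |Z| = 1/|Y| = 6.535 Ω, ∠Z = −∠Y = 37.43°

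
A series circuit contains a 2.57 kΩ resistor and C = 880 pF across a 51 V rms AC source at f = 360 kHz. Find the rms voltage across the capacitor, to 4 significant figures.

9.784 V

ω = 2πf = 2.262e+06 rad/s
X_C = 1/(ωC) = 502.4 Ω
Z = 2570 − j502.4 Ω
|Z| = √(2570² + 502.4²) = 2619 Ω
I = V/|Z| = 19.48 mA
V_C = I·|Z_C| = 0.01948 × 502.4 = 9.784 V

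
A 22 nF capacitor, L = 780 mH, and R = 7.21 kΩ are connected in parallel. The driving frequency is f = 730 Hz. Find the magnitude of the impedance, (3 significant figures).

ω = 2πf = 4587 rad/s
X_L = ωL = 3580 Ω
X_C = 1/(ωC) = 9910 Ω
Parallel: admittances add. Y = 1/R + 1/(jωL) + jωC
Y = (0.000139 − j0.000179) S
|Y| = 0.000226 S → |Z| = 1/|Y| = 4420 Ω, ∠Z = −∠Y = 52.2°

4420 Ω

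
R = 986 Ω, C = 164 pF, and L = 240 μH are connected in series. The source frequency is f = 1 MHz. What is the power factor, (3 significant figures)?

ω = 2πf = 6.283e+06 rad/s
X_L = ωL = 1510 Ω
X_C = 1/(ωC) = 970 Ω
Net reactance X = X_L − X_C = 538 Ω
Z = 986 + j538 Ω
|Z| = √(986² + 538²) = 1120 Ω
∠Z = arctan(538/986) = 28.6°
cos φ = cos(28.6°) = 0.878

0.878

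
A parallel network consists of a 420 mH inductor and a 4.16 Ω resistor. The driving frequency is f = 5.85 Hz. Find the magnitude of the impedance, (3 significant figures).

ω = 2πf = 36.76 rad/s
X_L = ωL = 15.4 Ω
Parallel: admittances add. Y = 1/R + 1/(jωL)
Y = (0.240 − j0.0648) S
|Y| = 0.249 S → |Z| = 1/|Y| = 4.02 Ω, ∠Z = −∠Y = 15.1°

4.02 Ω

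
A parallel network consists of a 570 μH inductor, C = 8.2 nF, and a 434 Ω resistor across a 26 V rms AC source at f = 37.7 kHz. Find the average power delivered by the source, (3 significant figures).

ω = 2πf = 236900 rad/s
X_L = ωL = 135 Ω
X_C = 1/(ωC) = 515 Ω
Parallel: admittances add. Y = 1/R + 1/(jωL) + jωC
Y = (0.00230 − j0.00546) S
|Y| = 0.00593 S → |Z| = 1/|Y| = 169 Ω, ∠Z = −∠Y = 67.1°
I = V/|Z| = 154 mA
P = VI cos φ = 26 × 0.154 × cos(67.1°) = 1.56 W

1.56 W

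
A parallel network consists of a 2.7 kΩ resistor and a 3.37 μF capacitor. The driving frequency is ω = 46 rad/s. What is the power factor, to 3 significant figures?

0.922

X_C = 1/(ωC) = 6450 Ω
Parallel: admittances add. Y = 1/R + jωC
Y = (0.000370 + j0.000155) S
|Y| = 0.000402 S → |Z| = 1/|Y| = 2490 Ω, ∠Z = −∠Y = -22.7°
cos φ = cos(-22.7°) = 0.922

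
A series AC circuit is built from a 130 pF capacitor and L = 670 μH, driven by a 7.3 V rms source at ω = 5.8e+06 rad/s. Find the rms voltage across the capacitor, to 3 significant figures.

X_L = ωL = 3890 Ω
X_C = 1/(ωC) = 1330 Ω
Net reactance X = X_L − X_C = 2560 Ω
Z = j2560 Ω
|Z| = √(0² + 2560²) = 2560 Ω
I = V/|Z| = 2.85 mA
V_C = I·|Z_C| = 0.00285 × 1330 = 3.78 V

3.78 V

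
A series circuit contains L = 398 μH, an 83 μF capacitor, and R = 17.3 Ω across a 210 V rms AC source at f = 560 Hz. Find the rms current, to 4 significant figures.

12.06 A

ω = 2πf = 3519 rad/s
X_L = ωL = 1.400 Ω
X_C = 1/(ωC) = 3.424 Ω
Net reactance X = X_L − X_C = -2.024 Ω
Z = 17.30 − j2.024 Ω
|Z| = √(17.30² + 2.024²) = 17.42 Ω
I = V/|Z| = 210/17.42 = 12.06 A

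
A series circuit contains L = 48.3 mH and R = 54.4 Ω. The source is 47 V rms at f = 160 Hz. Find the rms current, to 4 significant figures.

644.6 mA

ω = 2πf = 1005 rad/s
X_L = ωL = 48.56 Ω
Z = 54.40 + j48.56 Ω
|Z| = √(54.40² + 48.56²) = 72.92 Ω
I = V/|Z| = 47/72.92 = 644.6 mA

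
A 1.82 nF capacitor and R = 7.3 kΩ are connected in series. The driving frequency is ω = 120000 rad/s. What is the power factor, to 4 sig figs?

0.8471

X_C = 1/(ωC) = 4579 Ω
Z = 7300 − j4579 Ω
|Z| = √(7300² + 4579²) = 8617 Ω
∠Z = arctan(-4579/7300) = -32.10°
cos φ = cos(-32.10°) = 0.8471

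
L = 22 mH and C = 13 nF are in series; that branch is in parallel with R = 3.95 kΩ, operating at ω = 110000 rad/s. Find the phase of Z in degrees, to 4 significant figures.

66.46°

X_L = ωL = 2420 Ω
X_C = 1/(ωC) = 699.3 Ω
Branch 1: Z₁ = R = 3950 Ω
Branch 2 (series LC): Z₂ = j(X_L − X_C) = j1721 Ω
Parallel: Z = Z₁Z₂/(Z₁+Z₂), |Z| = 1578 Ω, ∠Z = 66.46°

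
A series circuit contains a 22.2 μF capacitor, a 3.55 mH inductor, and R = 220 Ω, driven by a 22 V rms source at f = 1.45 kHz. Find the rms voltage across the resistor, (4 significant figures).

ω = 2πf = 9111 rad/s
X_L = ωL = 32.34 Ω
X_C = 1/(ωC) = 4.944 Ω
Net reactance X = X_L − X_C = 27.40 Ω
Z = 220.0 + j27.40 Ω
|Z| = √(220.0² + 27.40²) = 221.7 Ω
I = V/|Z| = 99.23 mA
V_R = I·|Z_R| = 0.09923 × 220.0 = 21.83 V

21.83 V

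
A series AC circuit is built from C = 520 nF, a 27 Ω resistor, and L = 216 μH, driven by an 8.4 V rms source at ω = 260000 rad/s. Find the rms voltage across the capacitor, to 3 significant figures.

1.11 V

X_L = ωL = 56.2 Ω
X_C = 1/(ωC) = 7.40 Ω
Net reactance X = X_L − X_C = 48.8 Ω
Z = 27.0 + j48.8 Ω
|Z| = √(27.0² + 48.8²) = 55.7 Ω
I = V/|Z| = 151 mA
V_C = I·|Z_C| = 0.151 × 7.40 = 1.11 V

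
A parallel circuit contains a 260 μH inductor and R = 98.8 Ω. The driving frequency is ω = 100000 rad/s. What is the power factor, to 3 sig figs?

X_L = ωL = 26.0 Ω
Parallel: admittances add. Y = 1/R + 1/(jωL)
Y = (0.0101 − j0.0385) S
|Y| = 0.0398 S → |Z| = 1/|Y| = 25.1 Ω, ∠Z = −∠Y = 75.3°
cos φ = cos(75.3°) = 0.254

0.254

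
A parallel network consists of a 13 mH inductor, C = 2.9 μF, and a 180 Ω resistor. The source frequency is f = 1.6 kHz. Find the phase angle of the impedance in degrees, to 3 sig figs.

ω = 2πf = 10050 rad/s
X_L = ωL = 131 Ω
X_C = 1/(ωC) = 34.3 Ω
Parallel: admittances add. Y = 1/R + 1/(jωL) + jωC
Y = (0.00556 + j0.0215) S
|Y| = 0.0222 S → |Z| = 1/|Y| = 45.0 Ω, ∠Z = −∠Y = -75.5°

-75.5°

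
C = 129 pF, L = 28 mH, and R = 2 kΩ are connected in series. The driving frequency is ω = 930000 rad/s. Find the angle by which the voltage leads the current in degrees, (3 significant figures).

X_L = ωL = 26000 Ω
X_C = 1/(ωC) = 8340 Ω
Net reactance X = X_L − X_C = 17700 Ω
Z = 2000 + j17700 Ω
|Z| = √(2000² + 17700²) = 17800 Ω
∠Z = arctan(17700/2000) = 83.6°

83.6°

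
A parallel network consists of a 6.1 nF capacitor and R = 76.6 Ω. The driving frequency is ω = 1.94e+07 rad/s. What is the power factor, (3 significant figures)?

X_C = 1/(ωC) = 8.45 Ω
Parallel: admittances add. Y = 1/R + jωC
Y = (0.0131 + j0.118) S
|Y| = 0.119 S → |Z| = 1/|Y| = 8.40 Ω, ∠Z = −∠Y = -83.7°
cos φ = cos(-83.7°) = 0.110

0.110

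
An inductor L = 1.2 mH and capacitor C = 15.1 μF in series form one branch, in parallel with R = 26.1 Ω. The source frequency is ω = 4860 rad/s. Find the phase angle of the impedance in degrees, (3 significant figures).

-73.4°

X_L = ωL = 5.83 Ω
X_C = 1/(ωC) = 13.6 Ω
Branch 1: Z₁ = R = 26.1 Ω
Branch 2 (series LC): Z₂ = j(X_L − X_C) = −j7.79 Ω
Parallel: Z = Z₁Z₂/(Z₁+Z₂), |Z| = 7.47 Ω, ∠Z = -73.4°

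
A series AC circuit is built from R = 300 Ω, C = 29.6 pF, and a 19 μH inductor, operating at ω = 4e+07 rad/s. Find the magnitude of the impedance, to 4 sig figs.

X_L = ωL = 760.0 Ω
X_C = 1/(ωC) = 844.6 Ω
Net reactance X = X_L − X_C = -84.59 Ω
Z = 300.0 − j84.59 Ω
|Z| = √(300.0² + 84.59²) = 311.7 Ω

311.7 Ω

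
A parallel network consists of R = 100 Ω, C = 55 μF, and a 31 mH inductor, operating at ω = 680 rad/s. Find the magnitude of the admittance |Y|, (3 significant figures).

X_L = ωL = 21.1 Ω
X_C = 1/(ωC) = 26.7 Ω
Parallel: admittances add. Y = 1/R + 1/(jωL) + jωC
Y = (0.0100 − j0.0100) S
|Y| = 0.0142 S → |Z| = 1/|Y| = 70.6 Ω, ∠Z = −∠Y = 45.1°

14.2 mS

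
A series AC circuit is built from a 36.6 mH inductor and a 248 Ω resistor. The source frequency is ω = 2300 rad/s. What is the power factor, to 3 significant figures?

0.947

X_L = ωL = 84.2 Ω
Z = 248 + j84.2 Ω
|Z| = √(248² + 84.2²) = 262 Ω
∠Z = arctan(84.2/248) = 18.7°
cos φ = cos(18.7°) = 0.947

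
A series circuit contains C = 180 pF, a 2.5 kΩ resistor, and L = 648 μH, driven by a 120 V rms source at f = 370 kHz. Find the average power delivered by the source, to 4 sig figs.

5.121 W

ω = 2πf = 2.325e+06 rad/s
X_L = ωL = 1506 Ω
X_C = 1/(ωC) = 2390 Ω
Net reactance X = X_L − X_C = -883.3 Ω
Z = 2500 − j883.3 Ω
|Z| = √(2500² + 883.3²) = 2651 Ω
∠Z = arctan(-883.3/2500) = -19.46°
I = V/|Z| = 45.26 mA
P = VI cos φ = 120 × 0.04526 × cos(-19.46°) = 5.121 W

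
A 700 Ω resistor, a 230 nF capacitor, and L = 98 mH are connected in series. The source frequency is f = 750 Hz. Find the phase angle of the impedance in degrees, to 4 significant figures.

ω = 2πf = 4712 rad/s
X_L = ωL = 461.8 Ω
X_C = 1/(ωC) = 922.6 Ω
Net reactance X = X_L − X_C = -460.8 Ω
Z = 700.0 − j460.8 Ω
|Z| = √(700.0² + 460.8²) = 838.1 Ω
∠Z = arctan(-460.8/700.0) = -33.36°

-33.36°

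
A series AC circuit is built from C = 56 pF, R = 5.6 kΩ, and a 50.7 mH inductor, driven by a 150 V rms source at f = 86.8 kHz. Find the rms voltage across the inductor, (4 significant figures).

ω = 2πf = 545400 rad/s
X_L = ωL = 27650 Ω
X_C = 1/(ωC) = 32740 Ω
Net reactance X = X_L − X_C = -5092 Ω
Z = 5600 − j5092 Ω
|Z| = √(5600² + 5092²) = 7569 Ω
I = V/|Z| = 19.82 mA
V_L = I·|Z_L| = 0.01982 × 27650 = 548.0 V

548.0 V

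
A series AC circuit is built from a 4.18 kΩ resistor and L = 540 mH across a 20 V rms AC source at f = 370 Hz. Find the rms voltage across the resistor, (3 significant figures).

ω = 2πf = 2325 rad/s
X_L = ωL = 1260 Ω
Z = 4180 + j1260 Ω
|Z| = √(4180² + 1260²) = 4360 Ω
I = V/|Z| = 4.58 mA
V_R = I·|Z_R| = 0.00458 × 4180 = 19.2 V

19.2 V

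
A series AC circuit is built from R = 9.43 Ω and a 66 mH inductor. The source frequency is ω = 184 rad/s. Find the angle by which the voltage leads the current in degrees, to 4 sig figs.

X_L = ωL = 12.14 Ω
Z = 9.430 + j12.14 Ω
|Z| = √(9.430² + 12.14²) = 15.38 Ω
∠Z = arctan(12.14/9.430) = 52.17°

52.17°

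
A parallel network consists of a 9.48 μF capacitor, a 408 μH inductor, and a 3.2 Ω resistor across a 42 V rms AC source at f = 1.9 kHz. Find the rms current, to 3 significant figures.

ω = 2πf = 11940 rad/s
X_L = ωL = 4.87 Ω
X_C = 1/(ωC) = 8.84 Ω
Parallel: admittances add. Y = 1/R + 1/(jωL) + jωC
Y = (0.312 − j0.0921) S
|Y| = 0.326 S → |Z| = 1/|Y| = 3.07 Ω, ∠Z = −∠Y = 16.4°
I = V/|Z| = 42/3.07 = 13.7 A

13.7 A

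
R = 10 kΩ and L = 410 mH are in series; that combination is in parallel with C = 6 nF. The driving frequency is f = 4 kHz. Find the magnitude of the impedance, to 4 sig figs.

ω = 2πf = 25130 rad/s
X_L = ωL = 10300 Ω
X_C = 1/(ωC) = 6631 Ω
Branch 1 (R+jX_L): Z₁ = 10000 + j10300 Ω, |Z₁| = 14360 Ω
Branch 2 (−jX_C): Z₂ = −j6631 Ω
Parallel: Z = Z₁Z₂/(Z₁+Z₂), |Z| = 8938 Ω, ∠Z = -64.31°

8938 Ω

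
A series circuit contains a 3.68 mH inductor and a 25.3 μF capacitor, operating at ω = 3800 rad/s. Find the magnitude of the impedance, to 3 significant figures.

X_L = ωL = 14.0 Ω
X_C = 1/(ωC) = 10.4 Ω
Net reactance X = X_L − X_C = 3.58 Ω
Z = j3.58 Ω
|Z| = √(0² + 3.58²) = 3.58 Ω

3.58 Ω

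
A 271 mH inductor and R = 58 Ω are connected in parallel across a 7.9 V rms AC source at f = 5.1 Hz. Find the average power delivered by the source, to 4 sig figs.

ω = 2πf = 32.04 rad/s
X_L = ωL = 8.684 Ω
Parallel: admittances add. Y = 1/R + 1/(jωL)
Y = (0.01724 − j0.1152) S
|Y| = 0.1164 S → |Z| = 1/|Y| = 8.588 Ω, ∠Z = −∠Y = 81.48°
I = V/|Z| = 919.9 mA
P = VI cos φ = 7.9 × 0.9199 × cos(81.48°) = 1.076 W

1.076 W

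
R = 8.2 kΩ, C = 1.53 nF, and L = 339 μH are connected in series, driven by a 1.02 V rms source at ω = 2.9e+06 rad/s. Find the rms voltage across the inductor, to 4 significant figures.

X_L = ωL = 983.1 Ω
X_C = 1/(ωC) = 225.4 Ω
Net reactance X = X_L − X_C = 757.7 Ω
Z = 8200 + j757.7 Ω
|Z| = √(8200² + 757.7²) = 8235 Ω
I = V/|Z| = 123.9 μA
V_L = I·|Z_L| = 0.0001239 × 983.1 = 0.1218 V

0.1218 V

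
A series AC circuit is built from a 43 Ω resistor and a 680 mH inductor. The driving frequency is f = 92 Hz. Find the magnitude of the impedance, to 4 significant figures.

ω = 2πf = 578.1 rad/s
X_L = ωL = 393.1 Ω
Z = 43.00 + j393.1 Ω
|Z| = √(43.00² + 393.1²) = 395.4 Ω

395.4 Ω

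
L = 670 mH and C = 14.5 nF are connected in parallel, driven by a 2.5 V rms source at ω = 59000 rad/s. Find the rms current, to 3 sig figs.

X_L = ωL = 39500 Ω
X_C = 1/(ωC) = 1170 Ω
Parallel: admittances add. Y = 1/(jωL) + jωC
Y = (0 + j0.000830) S
|Y| = 0.000830 S → |Z| = 1/|Y| = 1200 Ω, ∠Z = −∠Y = -90.0°
I = V/|Z| = 2.5/1200 = 2.08 mA

2.08 mA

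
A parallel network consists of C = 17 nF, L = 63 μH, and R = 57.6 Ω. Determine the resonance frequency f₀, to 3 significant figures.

154 kHz

ω₀ = 1/√(LC) = 1/√(6.3e-05 × 1.7e-08) = 966300 rad/s
f₀ = ω₀/(2π) = 154 kHz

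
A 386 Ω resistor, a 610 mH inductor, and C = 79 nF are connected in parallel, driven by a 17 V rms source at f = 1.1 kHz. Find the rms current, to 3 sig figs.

44.4 mA

ω = 2πf = 6912 rad/s
X_L = ωL = 4220 Ω
X_C = 1/(ωC) = 1830 Ω
Parallel: admittances add. Y = 1/R + 1/(jωL) + jωC
Y = (0.00259 + j0.000309) S
|Y| = 0.00261 S → |Z| = 1/|Y| = 383 Ω, ∠Z = −∠Y = -6.80°
I = V/|Z| = 17/383 = 44.4 mA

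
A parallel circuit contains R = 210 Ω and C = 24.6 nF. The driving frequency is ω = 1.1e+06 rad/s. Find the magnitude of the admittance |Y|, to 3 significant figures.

X_C = 1/(ωC) = 37.0 Ω
Parallel: admittances add. Y = 1/R + jωC
Y = (0.00476 + j0.0271) S
|Y| = 0.0275 S → |Z| = 1/|Y| = 36.4 Ω, ∠Z = −∠Y = -80.0°

27.5 mS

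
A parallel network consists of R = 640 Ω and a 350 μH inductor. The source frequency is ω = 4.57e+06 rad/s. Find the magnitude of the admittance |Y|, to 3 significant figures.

1.68 mS

X_L = ωL = 1600 Ω
Parallel: admittances add. Y = 1/R + 1/(jωL)
Y = (0.00156 − j0.000625) S
|Y| = 0.00168 S → |Z| = 1/|Y| = 594 Ω, ∠Z = −∠Y = 21.8°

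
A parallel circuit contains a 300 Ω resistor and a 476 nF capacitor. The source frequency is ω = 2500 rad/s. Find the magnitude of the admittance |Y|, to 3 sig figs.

3.54 mS

X_C = 1/(ωC) = 840 Ω
Parallel: admittances add. Y = 1/R + jωC
Y = (0.00333 + j0.00119) S
|Y| = 0.00354 S → |Z| = 1/|Y| = 283 Ω, ∠Z = −∠Y = -19.6°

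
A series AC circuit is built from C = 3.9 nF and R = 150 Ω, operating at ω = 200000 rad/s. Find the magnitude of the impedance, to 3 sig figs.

1290 Ω

X_C = 1/(ωC) = 1280 Ω
Z = 150 − j1280 Ω
|Z| = √(150² + 1280²) = 1290 Ω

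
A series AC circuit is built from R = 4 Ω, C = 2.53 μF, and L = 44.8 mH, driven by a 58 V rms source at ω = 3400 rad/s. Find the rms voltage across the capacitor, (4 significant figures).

185.8 V

X_L = ωL = 152.3 Ω
X_C = 1/(ωC) = 116.3 Ω
Net reactance X = X_L − X_C = 36.07 Ω
Z = 4.000 + j36.07 Ω
|Z| = √(4.000² + 36.07²) = 36.29 Ω
I = V/|Z| = 1.598 A
V_C = I·|Z_C| = 1.598 × 116.3 = 185.8 V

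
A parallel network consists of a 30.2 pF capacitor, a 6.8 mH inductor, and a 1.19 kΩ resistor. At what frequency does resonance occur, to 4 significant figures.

351.2 kHz

ω₀ = 1/√(LC) = 1/√(0.0068 × 3.02e-11) = 2.207e+06 rad/s
f₀ = ω₀/(2π) = 351.2 kHz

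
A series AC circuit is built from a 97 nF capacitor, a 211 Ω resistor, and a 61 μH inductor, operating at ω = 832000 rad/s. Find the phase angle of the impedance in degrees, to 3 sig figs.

10.3°

X_L = ωL = 50.8 Ω
X_C = 1/(ωC) = 12.4 Ω
Net reactance X = X_L − X_C = 38.4 Ω
Z = 211 + j38.4 Ω
|Z| = √(211² + 38.4²) = 214 Ω
∠Z = arctan(38.4/211) = 10.3°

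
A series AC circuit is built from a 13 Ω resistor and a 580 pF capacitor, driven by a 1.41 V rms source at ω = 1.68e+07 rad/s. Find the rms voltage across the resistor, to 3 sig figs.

X_C = 1/(ωC) = 103 Ω
Z = 13.0 − j103 Ω
|Z| = √(13.0² + 103²) = 103 Ω
I = V/|Z| = 13.6 mA
V_R = I·|Z_R| = 0.0136 × 13.0 = 0.177 V

0.177 V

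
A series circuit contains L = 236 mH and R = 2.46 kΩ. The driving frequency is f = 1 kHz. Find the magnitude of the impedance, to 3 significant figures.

ω = 2πf = 6283 rad/s
X_L = ωL = 1480 Ω
Z = 2460 + j1480 Ω
|Z| = √(2460² + 1480²) = 2870 Ω

2870 Ω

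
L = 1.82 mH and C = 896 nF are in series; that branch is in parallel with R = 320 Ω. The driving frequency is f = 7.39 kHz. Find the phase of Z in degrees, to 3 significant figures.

ω = 2πf = 46430 rad/s
X_L = ωL = 84.5 Ω
X_C = 1/(ωC) = 24.0 Ω
Branch 1: Z₁ = R = 320 Ω
Branch 2 (series LC): Z₂ = j(X_L − X_C) = j60.5 Ω
Parallel: Z = Z₁Z₂/(Z₁+Z₂), |Z| = 59.4 Ω, ∠Z = 79.3°

79.3°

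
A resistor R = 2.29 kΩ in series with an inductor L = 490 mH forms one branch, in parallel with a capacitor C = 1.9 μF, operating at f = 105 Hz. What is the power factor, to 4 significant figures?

0.3378

ω = 2πf = 659.7 rad/s
X_L = ωL = 323.3 Ω
X_C = 1/(ωC) = 797.8 Ω
Branch 1 (R+jX_L): Z₁ = 2290 + j323.3 Ω, |Z₁| = 2313 Ω
Branch 2 (−jX_C): Z₂ = −j797.8 Ω
Parallel: Z = Z₁Z₂/(Z₁+Z₂), |Z| = 788.9 Ω, ∠Z = -70.26°
cos φ = cos(-70.26°) = 0.3378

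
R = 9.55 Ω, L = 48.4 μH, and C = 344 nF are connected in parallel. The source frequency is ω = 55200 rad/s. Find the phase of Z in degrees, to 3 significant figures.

X_L = ωL = 2.67 Ω
X_C = 1/(ωC) = 52.7 Ω
Parallel: admittances add. Y = 1/R + 1/(jωL) + jωC
Y = (0.105 − j0.355) S
|Y| = 0.370 S → |Z| = 1/|Y| = 2.70 Ω, ∠Z = −∠Y = 73.6°

73.6°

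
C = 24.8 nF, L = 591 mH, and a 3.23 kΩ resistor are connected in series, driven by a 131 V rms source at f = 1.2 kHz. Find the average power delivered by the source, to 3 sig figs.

ω = 2πf = 7540 rad/s
X_L = ωL = 4460 Ω
X_C = 1/(ωC) = 5350 Ω
Net reactance X = X_L − X_C = -892 Ω
Z = 3230 − j892 Ω
|Z| = √(3230² + 892²) = 3350 Ω
∠Z = arctan(-892/3230) = -15.4°
I = V/|Z| = 39.1 mA
P = VI cos φ = 131 × 0.0391 × cos(-15.4°) = 4.94 W

4.94 W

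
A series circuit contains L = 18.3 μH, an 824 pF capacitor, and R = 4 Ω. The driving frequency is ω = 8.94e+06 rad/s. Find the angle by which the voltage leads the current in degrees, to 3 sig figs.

X_L = ωL = 164 Ω
X_C = 1/(ωC) = 136 Ω
Net reactance X = X_L − X_C = 27.9 Ω
Z = 4.00 + j27.9 Ω
|Z| = √(4.00² + 27.9²) = 28.1 Ω
∠Z = arctan(27.9/4.00) = 81.8°

81.8°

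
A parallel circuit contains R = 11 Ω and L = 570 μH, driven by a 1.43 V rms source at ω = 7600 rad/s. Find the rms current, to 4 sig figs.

354.8 mA

X_L = ωL = 4.332 Ω
Parallel: admittances add. Y = 1/R + 1/(jωL)
Y = (0.09091 − j0.2308) S
|Y| = 0.2481 S → |Z| = 1/|Y| = 4.031 Ω, ∠Z = −∠Y = 68.50°
I = V/|Z| = 1.43/4.031 = 354.8 mA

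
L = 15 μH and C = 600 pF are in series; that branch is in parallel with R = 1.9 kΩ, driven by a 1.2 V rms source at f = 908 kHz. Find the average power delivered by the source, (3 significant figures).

ω = 2πf = 5.705e+06 rad/s
X_L = ωL = 85.6 Ω
X_C = 1/(ωC) = 292 Ω
Branch 1: Z₁ = R = 1900 Ω
Branch 2 (series LC): Z₂ = j(X_L − X_C) = −j207 Ω
Parallel: Z = Z₁Z₂/(Z₁+Z₂), |Z| = 205 Ω, ∠Z = -83.8°
I = V/|Z| = 5.84 mA
P = VI cos φ = 1.2 × 0.00584 × cos(-83.8°) = 758 μW

758 μW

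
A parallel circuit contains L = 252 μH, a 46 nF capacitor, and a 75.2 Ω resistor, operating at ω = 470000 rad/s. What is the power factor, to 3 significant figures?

0.710

X_L = ωL = 118 Ω
X_C = 1/(ωC) = 46.3 Ω
Parallel: admittances add. Y = 1/R + 1/(jωL) + jωC
Y = (0.0133 + j0.0132) S
|Y| = 0.0187 S → |Z| = 1/|Y| = 53.4 Ω, ∠Z = −∠Y = -44.7°
cos φ = cos(-44.7°) = 0.710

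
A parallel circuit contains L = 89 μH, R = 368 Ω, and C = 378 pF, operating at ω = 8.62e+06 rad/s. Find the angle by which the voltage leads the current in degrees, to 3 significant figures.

X_L = ωL = 767 Ω
X_C = 1/(ωC) = 307 Ω
Parallel: admittances add. Y = 1/R + 1/(jωL) + jωC
Y = (0.00272 + j0.00195) S
|Y| = 0.00335 S → |Z| = 1/|Y| = 299 Ω, ∠Z = −∠Y = -35.7°

-35.7°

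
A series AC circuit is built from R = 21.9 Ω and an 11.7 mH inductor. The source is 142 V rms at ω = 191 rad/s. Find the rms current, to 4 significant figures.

X_L = ωL = 2.235 Ω
Z = 21.90 + j2.235 Ω
|Z| = √(21.90² + 2.235²) = 22.01 Ω
I = V/|Z| = 142/22.01 = 6.451 A

6.451 A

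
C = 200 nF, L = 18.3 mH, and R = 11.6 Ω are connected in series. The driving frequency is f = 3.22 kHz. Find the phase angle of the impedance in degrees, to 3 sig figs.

ω = 2πf = 20230 rad/s
X_L = ωL = 370 Ω
X_C = 1/(ωC) = 247 Ω
Net reactance X = X_L − X_C = 123 Ω
Z = 11.6 + j123 Ω
|Z| = √(11.6² + 123²) = 124 Ω
∠Z = arctan(123/11.6) = 84.6°

84.6°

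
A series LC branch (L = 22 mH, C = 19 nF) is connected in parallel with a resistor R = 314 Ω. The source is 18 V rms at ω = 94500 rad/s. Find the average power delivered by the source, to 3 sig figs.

X_L = ωL = 2080 Ω
X_C = 1/(ωC) = 557 Ω
Branch 1: Z₁ = R = 314 Ω
Branch 2 (series LC): Z₂ = j(X_L − X_C) = j1520 Ω
Parallel: Z = Z₁Z₂/(Z₁+Z₂), |Z| = 308 Ω, ∠Z = 11.7°
I = V/|Z| = 58.5 mA
P = VI cos φ = 18 × 0.0585 × cos(11.7°) = 1.03 W

1.03 W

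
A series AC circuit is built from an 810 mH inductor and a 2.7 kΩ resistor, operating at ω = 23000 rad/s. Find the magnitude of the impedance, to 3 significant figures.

X_L = ωL = 18600 Ω
Z = 2700 + j18600 Ω
|Z| = √(2700² + 18600²) = 18800 Ω

18800 Ω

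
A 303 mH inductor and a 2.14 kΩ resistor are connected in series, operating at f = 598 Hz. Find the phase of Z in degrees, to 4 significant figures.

ω = 2πf = 3757 rad/s
X_L = ωL = 1138 Ω
Z = 2140 + j1138 Ω
|Z| = √(2140² + 1138²) = 2424 Ω
∠Z = arctan(1138/2140) = 28.01°

28.01°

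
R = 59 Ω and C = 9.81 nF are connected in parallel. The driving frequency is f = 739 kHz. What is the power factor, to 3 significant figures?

ω = 2πf = 4.643e+06 rad/s
X_C = 1/(ωC) = 22.0 Ω
Parallel: admittances add. Y = 1/R + jωC
Y = (0.0169 + j0.0456) S
|Y| = 0.0486 S → |Z| = 1/|Y| = 20.6 Ω, ∠Z = −∠Y = -69.6°
cos φ = cos(-69.6°) = 0.349

0.349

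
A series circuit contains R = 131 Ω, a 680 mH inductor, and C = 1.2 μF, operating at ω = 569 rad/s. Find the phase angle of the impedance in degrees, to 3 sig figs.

-83.1°

X_L = ωL = 387 Ω
X_C = 1/(ωC) = 1460 Ω
Net reactance X = X_L − X_C = -1080 Ω
Z = 131 − j1080 Ω
|Z| = √(131² + 1080²) = 1090 Ω
∠Z = arctan(-1080/131) = -83.1°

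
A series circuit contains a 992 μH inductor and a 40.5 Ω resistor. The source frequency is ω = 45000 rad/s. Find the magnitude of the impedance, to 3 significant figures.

X_L = ωL = 44.6 Ω
Z = 40.5 + j44.6 Ω
|Z| = √(40.5² + 44.6²) = 60.3 Ω

60.3 Ω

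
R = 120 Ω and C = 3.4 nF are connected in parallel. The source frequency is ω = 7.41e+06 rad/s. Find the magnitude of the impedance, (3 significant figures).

X_C = 1/(ωC) = 39.7 Ω
Parallel: admittances add. Y = 1/R + jωC
Y = (0.00833 + j0.0252) S
|Y| = 0.0265 S → |Z| = 1/|Y| = 37.7 Ω, ∠Z = −∠Y = -71.7°

37.7 Ω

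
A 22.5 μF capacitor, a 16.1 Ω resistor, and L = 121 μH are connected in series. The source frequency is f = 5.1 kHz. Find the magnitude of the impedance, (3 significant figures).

16.3 Ω

ω = 2πf = 32040 rad/s
X_L = ωL = 3.88 Ω
X_C = 1/(ωC) = 1.39 Ω
Net reactance X = X_L − X_C = 2.49 Ω
Z = 16.1 + j2.49 Ω
|Z| = √(16.1² + 2.49²) = 16.3 Ω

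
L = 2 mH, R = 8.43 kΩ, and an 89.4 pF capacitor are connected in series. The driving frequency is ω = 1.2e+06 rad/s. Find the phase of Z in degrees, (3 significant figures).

X_L = ωL = 2400 Ω
X_C = 1/(ωC) = 9320 Ω
Net reactance X = X_L − X_C = -6920 Ω
Z = 8430 − j6920 Ω
|Z| = √(8430² + 6920²) = 10900 Ω
∠Z = arctan(-6920/8430) = -39.4°

-39.4°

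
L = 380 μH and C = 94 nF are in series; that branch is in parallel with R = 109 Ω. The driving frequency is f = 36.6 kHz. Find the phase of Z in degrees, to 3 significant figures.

69.3°

ω = 2πf = 230000 rad/s
X_L = ωL = 87.4 Ω
X_C = 1/(ωC) = 46.3 Ω
Branch 1: Z₁ = R = 109 Ω
Branch 2 (series LC): Z₂ = j(X_L − X_C) = j41.1 Ω
Parallel: Z = Z₁Z₂/(Z₁+Z₂), |Z| = 38.5 Ω, ∠Z = 69.3°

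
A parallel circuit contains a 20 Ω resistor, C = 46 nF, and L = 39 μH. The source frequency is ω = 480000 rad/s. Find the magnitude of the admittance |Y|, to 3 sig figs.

59.0 mS

X_L = ωL = 18.7 Ω
X_C = 1/(ωC) = 45.3 Ω
Parallel: admittances add. Y = 1/R + 1/(jωL) + jωC
Y = (0.0500 − j0.0313) S
|Y| = 0.0590 S → |Z| = 1/|Y| = 16.9 Ω, ∠Z = −∠Y = 32.1°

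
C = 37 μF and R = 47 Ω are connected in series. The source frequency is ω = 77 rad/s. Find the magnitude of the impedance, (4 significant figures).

X_C = 1/(ωC) = 351.0 Ω
Z = 47.00 − j351.0 Ω
|Z| = √(47.00² + 351.0²) = 354.1 Ω

354.1 Ω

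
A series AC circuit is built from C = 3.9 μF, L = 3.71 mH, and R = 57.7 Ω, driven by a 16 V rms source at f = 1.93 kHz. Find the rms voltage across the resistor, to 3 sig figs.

14.8 V

ω = 2πf = 12130 rad/s
X_L = ωL = 45.0 Ω
X_C = 1/(ωC) = 21.1 Ω
Net reactance X = X_L − X_C = 23.8 Ω
Z = 57.7 + j23.8 Ω
|Z| = √(57.7² + 23.8²) = 62.4 Ω
I = V/|Z| = 256 mA
V_R = I·|Z_R| = 0.256 × 57.7 = 14.8 V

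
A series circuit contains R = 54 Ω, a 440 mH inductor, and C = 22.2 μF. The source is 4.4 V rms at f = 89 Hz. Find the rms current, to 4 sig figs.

25.28 mA

ω = 2πf = 559.2 rad/s
X_L = ωL = 246.0 Ω
X_C = 1/(ωC) = 80.55 Ω
Net reactance X = X_L − X_C = 165.5 Ω
Z = 54.00 + j165.5 Ω
|Z| = √(54.00² + 165.5²) = 174.1 Ω
I = V/|Z| = 4.4/174.1 = 25.28 mA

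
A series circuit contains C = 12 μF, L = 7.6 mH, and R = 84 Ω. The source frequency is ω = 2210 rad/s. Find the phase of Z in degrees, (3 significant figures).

-14.0°

X_L = ωL = 16.8 Ω
X_C = 1/(ωC) = 37.7 Ω
Net reactance X = X_L − X_C = -20.9 Ω
Z = 84.0 − j20.9 Ω
|Z| = √(84.0² + 20.9²) = 86.6 Ω
∠Z = arctan(-20.9/84.0) = -14.0°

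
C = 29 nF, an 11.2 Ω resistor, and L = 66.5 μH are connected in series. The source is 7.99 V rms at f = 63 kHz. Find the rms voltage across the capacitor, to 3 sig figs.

11.3 V

ω = 2πf = 395800 rad/s
X_L = ωL = 26.3 Ω
X_C = 1/(ωC) = 87.1 Ω
Net reactance X = X_L − X_C = -60.8 Ω
Z = 11.2 − j60.8 Ω
|Z| = √(11.2² + 60.8²) = 61.8 Ω
I = V/|Z| = 129 mA
V_C = I·|Z_C| = 0.129 × 87.1 = 11.3 V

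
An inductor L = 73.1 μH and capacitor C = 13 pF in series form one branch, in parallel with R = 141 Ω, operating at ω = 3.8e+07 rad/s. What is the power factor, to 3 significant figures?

0.983

X_L = ωL = 2780 Ω
X_C = 1/(ωC) = 2020 Ω
Branch 1: Z₁ = R = 141 Ω
Branch 2 (series LC): Z₂ = j(X_L − X_C) = j754 Ω
Parallel: Z = Z₁Z₂/(Z₁+Z₂), |Z| = 139 Ω, ∠Z = 10.6°
cos φ = cos(10.6°) = 0.983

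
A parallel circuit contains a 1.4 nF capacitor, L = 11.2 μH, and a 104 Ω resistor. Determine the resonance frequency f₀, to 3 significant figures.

1.27 MHz

ω₀ = 1/√(LC) = 1/√(1.12e-05 × 1.4e-09) = 7.986e+06 rad/s
f₀ = ω₀/(2π) = 1.27 MHz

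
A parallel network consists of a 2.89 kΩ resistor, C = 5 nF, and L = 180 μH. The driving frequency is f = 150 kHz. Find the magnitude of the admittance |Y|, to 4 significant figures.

ω = 2πf = 942500 rad/s
X_L = ωL = 169.6 Ω
X_C = 1/(ωC) = 212.2 Ω
Parallel: admittances add. Y = 1/R + 1/(jωL) + jωC
Y = (0.0003460 − j0.001182) S
|Y| = 0.001232 S → |Z| = 1/|Y| = 811.8 Ω, ∠Z = −∠Y = 73.69°

1.232 mS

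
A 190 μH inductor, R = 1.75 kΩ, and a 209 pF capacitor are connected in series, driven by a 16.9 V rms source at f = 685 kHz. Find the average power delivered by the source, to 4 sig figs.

ω = 2πf = 4.304e+06 rad/s
X_L = ωL = 817.8 Ω
X_C = 1/(ωC) = 1112 Ω
Net reactance X = X_L − X_C = -293.9 Ω
Z = 1750 − j293.9 Ω
|Z| = √(1750² + 293.9²) = 1775 Ω
∠Z = arctan(-293.9/1750) = -9.534°
I = V/|Z| = 9.524 mA
P = VI cos φ = 16.9 × 0.009524 × cos(-9.534°) = 158.7 mW

158.7 mW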